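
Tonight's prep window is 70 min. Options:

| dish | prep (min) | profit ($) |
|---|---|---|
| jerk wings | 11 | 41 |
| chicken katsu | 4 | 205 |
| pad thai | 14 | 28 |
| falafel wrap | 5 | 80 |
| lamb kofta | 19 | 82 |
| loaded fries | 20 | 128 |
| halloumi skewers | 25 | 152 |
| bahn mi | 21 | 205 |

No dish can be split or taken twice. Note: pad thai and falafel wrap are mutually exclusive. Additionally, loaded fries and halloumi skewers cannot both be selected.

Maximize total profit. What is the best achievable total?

Best packing: chicken katsu + falafel wrap + lamb kofta + loaded fries + bahn mi — 69 min, 700 total.
No other feasible combination exceeds 700.

700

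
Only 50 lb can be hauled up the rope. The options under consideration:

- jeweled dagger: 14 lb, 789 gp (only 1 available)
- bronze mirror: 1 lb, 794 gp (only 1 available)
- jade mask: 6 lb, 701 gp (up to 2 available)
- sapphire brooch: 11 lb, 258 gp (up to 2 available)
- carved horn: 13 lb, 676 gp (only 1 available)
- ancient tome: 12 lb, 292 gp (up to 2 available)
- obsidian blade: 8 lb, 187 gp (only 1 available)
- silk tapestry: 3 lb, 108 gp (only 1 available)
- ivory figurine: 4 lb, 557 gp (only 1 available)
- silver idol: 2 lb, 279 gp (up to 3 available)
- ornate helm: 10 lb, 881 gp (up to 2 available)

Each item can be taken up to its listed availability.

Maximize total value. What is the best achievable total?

Ranking by ratio (value/lb): bronze mirror 794.00, silver idol 139.50, ivory figurine 139.25, jade mask 116.83.
The ratio ordering already packs tightly: bronze mirror + 2×jade mask + silk tapestry + ivory figurine + 3×silver idol + 2×ornate helm, 46 lb, 5460.

5460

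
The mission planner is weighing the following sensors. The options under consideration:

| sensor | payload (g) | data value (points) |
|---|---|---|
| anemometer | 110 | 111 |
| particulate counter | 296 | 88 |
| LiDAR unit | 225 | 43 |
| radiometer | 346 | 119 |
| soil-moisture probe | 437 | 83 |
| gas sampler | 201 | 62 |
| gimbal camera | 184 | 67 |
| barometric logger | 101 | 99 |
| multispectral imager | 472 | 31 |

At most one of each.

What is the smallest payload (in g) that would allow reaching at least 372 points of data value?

741

Look for the lowest-payload combination reaching 372.
anemometer + radiometer + gimbal camera + barometric logger: 396 data value at 741 g.
Any bundle with less than 741 g falls short of 372.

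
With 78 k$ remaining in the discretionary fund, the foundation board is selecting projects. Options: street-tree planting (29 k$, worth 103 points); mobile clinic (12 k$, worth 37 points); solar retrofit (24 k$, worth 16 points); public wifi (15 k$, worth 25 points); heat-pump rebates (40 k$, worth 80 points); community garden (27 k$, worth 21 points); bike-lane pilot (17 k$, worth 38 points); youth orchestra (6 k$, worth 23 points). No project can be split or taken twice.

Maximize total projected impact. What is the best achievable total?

206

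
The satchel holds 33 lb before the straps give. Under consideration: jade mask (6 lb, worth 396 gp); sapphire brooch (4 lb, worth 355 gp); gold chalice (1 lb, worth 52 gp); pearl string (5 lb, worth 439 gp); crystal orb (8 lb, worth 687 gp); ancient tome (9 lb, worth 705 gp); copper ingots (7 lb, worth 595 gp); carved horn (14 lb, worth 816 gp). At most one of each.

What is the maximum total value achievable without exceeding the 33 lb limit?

2781

By value per lb: sapphire brooch 88.75, pearl string 87.80, crystal orb 85.88 lead.
Sapphire brooch + pearl string + crystal orb + ancient tome + copper ingots uses 33 of the 33 lb and totals 2781.
No other feasible combination exceeds 2781.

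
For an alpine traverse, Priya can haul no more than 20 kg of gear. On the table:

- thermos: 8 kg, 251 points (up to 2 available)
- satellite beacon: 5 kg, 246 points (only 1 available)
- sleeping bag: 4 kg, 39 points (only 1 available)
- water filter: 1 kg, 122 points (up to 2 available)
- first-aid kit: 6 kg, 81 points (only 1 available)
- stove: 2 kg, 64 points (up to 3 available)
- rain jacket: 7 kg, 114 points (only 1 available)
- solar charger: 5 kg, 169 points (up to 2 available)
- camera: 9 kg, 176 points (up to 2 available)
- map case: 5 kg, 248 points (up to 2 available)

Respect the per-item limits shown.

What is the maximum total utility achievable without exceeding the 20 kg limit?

1050

Density check — water filter 122.00, map case 49.60, satellite beacon 49.20 are the best per kg.
The ratio ordering already packs tightly: satellite beacon + 2×water filter + stove + 2×map case, 19 kg, 1050.
That's the maximum — no swap from here does better than 1050.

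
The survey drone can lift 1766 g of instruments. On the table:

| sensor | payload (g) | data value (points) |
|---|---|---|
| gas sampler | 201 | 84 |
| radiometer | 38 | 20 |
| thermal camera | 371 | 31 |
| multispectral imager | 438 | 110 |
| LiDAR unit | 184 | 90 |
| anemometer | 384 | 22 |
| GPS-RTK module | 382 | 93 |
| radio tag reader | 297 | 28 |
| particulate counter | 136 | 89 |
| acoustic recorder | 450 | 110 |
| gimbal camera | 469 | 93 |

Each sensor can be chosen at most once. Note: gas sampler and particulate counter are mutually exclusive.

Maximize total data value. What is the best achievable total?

512

Taking radiometer + multispectral imager + LiDAR unit + GPS-RTK module + particulate counter + acoustic recorder: 1628 g used, 512 in data value.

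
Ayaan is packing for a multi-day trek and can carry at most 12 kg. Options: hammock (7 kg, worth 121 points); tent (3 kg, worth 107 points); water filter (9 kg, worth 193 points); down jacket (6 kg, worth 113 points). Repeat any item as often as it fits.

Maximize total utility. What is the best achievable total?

Density check — tent 35.67, water filter 21.44, down jacket 18.83, hammock 17.29 are the best per kg.
The ratio ordering already packs tightly: 4×tent, 12 kg, 428.

428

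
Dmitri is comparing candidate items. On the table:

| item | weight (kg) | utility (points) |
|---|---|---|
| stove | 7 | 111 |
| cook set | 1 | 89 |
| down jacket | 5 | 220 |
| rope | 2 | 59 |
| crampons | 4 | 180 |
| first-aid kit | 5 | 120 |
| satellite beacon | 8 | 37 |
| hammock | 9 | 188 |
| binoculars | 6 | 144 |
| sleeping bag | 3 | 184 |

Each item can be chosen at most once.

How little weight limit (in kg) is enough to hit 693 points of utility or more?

15

Minimise kg subject to total utility ≥ 693.
Taking cook set + down jacket + rope + crampons + sleeping bag gives 732 (≥ 693) for 15 kg.
Below 15 kg the best achievable stays under 693.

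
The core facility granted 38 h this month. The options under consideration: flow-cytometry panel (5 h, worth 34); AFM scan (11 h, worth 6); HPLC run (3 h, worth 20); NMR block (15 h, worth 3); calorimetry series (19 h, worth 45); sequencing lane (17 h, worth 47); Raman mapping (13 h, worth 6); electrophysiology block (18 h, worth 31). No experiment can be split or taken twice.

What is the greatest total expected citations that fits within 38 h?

107

By expected citations per h: flow-cytometry panel 6.80, HPLC run 6.67, sequencing lane 2.76 lead.
Taking flow-cytometry panel + AFM scan + HPLC run + sequencing lane: 36 h used, 107 in expected citations.
Every other selection either busts 38 h or fails to beat 107.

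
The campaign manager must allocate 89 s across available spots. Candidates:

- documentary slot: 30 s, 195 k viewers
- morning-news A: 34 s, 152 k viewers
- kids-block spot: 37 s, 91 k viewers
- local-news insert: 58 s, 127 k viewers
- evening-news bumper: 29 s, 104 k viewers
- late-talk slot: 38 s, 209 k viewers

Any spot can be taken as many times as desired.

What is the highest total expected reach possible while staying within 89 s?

494

By expected reach per s: documentary slot 6.50, late-talk slot 5.50, morning-news A 4.47 lead.
2×documentary slot + evening-news bumper uses 89 of the 89 s and totals 494.
Every other selection either busts 89 s or fails to beat 494.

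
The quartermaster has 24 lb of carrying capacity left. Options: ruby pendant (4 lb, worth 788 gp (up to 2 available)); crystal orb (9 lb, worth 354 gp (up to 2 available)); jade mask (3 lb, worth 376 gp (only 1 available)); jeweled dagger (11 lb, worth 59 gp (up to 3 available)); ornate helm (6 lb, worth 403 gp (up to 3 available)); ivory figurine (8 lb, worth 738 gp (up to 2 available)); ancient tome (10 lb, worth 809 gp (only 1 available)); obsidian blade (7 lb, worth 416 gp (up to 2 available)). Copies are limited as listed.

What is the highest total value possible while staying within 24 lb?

A density-first pass picks 2×ruby pendant + jade mask + ivory figurine — 2690 at 19 lb.
Replace jade mask with ivory figurine: the trade gains 362 net, giving 3052 at 24 lb.
That's the maximum — no swap from here does better than 3052.

3052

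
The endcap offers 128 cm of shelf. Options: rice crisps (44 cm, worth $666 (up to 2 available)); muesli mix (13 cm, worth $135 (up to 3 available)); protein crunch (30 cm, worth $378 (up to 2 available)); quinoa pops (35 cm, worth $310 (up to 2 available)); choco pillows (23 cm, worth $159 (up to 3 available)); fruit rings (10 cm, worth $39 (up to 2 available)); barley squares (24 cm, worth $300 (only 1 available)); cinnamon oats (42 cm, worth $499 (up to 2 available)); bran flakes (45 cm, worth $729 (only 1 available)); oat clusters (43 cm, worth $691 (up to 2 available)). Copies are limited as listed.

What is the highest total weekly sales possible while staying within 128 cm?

Density check — bran flakes 16.20, oat clusters 16.07, rice crisps 15.14 are the best per cm.
Taking the top-ratio products first gives protein crunch + fruit rings + bran flakes + oat clusters for 1837 (128 cm).
Reworking the packing: cinnamon oats + 2×oat clusters uses 128 cm and improves the total to 1881.

1881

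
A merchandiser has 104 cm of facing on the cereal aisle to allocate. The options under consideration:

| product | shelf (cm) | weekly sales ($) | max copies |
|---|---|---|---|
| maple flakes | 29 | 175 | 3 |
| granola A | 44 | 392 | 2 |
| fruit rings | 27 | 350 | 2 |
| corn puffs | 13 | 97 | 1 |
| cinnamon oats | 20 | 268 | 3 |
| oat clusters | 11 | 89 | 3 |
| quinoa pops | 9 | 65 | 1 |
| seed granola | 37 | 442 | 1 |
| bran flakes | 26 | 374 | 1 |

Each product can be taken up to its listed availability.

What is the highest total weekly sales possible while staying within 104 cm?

By weekly sales per cm: bran flakes 14.38, cinnamon oats 13.40, fruit rings 12.96, seed granola 11.95 lead.
Greedy by ratio would take 3×cinnamon oats + oat clusters + bran flakes: 97 cm used, total 1267.
Replace cinnamon oats and oat clusters with seed granola: the trade gains 85 net, giving 1352 at 103 cm.
That's the maximum — no swap from here does better than 1352.

1352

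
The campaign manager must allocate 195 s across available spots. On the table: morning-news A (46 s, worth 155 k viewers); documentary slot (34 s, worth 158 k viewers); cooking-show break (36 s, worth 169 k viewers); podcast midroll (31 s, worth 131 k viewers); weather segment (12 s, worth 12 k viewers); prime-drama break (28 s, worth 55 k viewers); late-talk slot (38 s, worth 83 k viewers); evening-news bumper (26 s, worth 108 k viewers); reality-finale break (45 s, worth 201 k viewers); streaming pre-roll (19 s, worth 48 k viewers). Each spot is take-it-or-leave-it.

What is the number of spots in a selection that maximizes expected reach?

6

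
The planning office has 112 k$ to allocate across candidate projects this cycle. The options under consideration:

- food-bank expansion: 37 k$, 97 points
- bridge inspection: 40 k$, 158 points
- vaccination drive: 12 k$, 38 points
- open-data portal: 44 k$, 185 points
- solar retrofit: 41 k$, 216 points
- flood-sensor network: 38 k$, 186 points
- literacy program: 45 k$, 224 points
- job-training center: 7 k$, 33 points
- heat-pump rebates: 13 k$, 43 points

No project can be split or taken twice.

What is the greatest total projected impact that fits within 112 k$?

Ranking by ratio (projected impact/k$): solar retrofit 5.27, literacy program 4.98, flood-sensor network 4.89, job-training center 4.71.
Taking the top-ratio projects first gives solar retrofit + literacy program + job-training center + heat-pump rebates for 516 (106 k$).
Dropping job-training center frees 7 k$; slotting in vaccination drive (12 k$) lifts the total to 521 at 111 k$.

521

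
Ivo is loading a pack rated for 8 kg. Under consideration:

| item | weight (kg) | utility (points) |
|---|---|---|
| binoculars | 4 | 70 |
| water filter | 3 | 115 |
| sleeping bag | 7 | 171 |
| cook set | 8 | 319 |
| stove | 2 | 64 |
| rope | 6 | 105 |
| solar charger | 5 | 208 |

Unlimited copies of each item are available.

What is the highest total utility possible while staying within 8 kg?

323

By utility per kg: solar charger 41.60, cook set 39.88, water filter 38.33, stove 32.00 lead.
Water filter + solar charger uses 8 of the 8 kg and totals 323.
No other feasible combination exceeds 323.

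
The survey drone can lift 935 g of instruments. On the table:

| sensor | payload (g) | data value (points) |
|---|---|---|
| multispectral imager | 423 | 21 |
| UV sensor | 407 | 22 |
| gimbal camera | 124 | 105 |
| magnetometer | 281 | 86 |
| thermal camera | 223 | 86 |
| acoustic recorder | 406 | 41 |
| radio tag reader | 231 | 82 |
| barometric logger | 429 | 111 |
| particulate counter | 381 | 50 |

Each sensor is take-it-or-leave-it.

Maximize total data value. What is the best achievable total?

Density check — gimbal camera 0.85, thermal camera 0.39, radio tag reader 0.35, magnetometer 0.31 are the best per g.
The ratio ordering already packs tightly: gimbal camera + magnetometer + thermal camera + radio tag reader, 859 g, 359.
Runner-up gimbal camera + magnetometer + barometric logger tops out at 302.

359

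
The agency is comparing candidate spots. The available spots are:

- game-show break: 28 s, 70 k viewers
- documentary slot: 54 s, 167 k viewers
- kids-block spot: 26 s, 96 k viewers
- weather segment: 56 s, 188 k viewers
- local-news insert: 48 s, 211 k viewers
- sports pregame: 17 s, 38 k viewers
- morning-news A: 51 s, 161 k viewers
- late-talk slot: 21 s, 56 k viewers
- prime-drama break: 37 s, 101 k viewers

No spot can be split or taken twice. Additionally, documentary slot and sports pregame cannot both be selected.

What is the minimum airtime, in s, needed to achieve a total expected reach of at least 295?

74

Minimise s subject to total expected reach ≥ 295.
kids-block spot + local-news insert: 307 expected reach at 74 s.
Any bundle with less than 74 s falls short of 295.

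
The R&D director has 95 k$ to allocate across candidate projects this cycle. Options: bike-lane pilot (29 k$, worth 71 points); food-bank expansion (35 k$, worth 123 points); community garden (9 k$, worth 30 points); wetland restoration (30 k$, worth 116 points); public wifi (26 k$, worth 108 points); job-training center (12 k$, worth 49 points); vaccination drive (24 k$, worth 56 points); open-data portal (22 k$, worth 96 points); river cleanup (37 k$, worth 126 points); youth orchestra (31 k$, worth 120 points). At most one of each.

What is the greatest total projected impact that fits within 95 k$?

Filling by ratio: public wifi + job-training center + open-data portal + youth orchestra for 373, with 4 k$ left unused.
The 26 k$ tied up in public wifi is better spent on wetland restoration — total rises to 381 (95 k$).
The closest alternative, food-bank expansion + public wifi + job-training center + open-data portal, reaches only 376.

381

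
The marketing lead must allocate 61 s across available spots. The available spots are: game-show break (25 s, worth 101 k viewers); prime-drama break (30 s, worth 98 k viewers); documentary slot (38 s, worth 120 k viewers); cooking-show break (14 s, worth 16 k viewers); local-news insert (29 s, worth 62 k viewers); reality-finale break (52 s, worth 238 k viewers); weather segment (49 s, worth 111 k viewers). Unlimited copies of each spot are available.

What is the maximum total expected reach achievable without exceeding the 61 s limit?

238

The ratio ordering already packs tightly: reality-finale break, 52 s, 238.
No other feasible combination exceeds 238.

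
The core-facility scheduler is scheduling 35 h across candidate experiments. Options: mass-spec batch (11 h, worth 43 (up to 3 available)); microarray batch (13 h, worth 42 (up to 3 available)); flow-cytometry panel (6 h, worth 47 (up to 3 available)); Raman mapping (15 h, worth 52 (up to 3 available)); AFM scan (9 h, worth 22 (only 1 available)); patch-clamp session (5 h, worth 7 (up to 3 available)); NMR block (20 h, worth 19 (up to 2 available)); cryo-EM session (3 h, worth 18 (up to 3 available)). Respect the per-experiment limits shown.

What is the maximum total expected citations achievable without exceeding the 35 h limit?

220

Greedy by ratio would take 3×flow-cytometry panel + patch-clamp session + 3×cryo-EM session: 32 h used, total 202.
Dropping patch-clamp session and cryo-EM session frees 8 h; slotting in mass-spec batch (11 h) lifts the total to 220 at 35 h.
Nothing else within 35 h beats 220.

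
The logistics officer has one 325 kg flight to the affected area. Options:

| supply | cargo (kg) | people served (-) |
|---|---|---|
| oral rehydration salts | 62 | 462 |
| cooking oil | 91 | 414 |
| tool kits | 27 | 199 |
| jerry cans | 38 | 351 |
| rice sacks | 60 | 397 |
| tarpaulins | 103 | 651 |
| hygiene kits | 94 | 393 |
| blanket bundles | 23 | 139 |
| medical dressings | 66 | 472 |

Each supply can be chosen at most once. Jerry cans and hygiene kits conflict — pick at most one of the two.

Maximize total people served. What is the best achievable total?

Ranking by ratio (people served/kg): jerry cans 9.24, oral rehydration salts 7.45, tool kits 7.37.
Filling by ratio: oral rehydration salts + tool kits + jerry cans + rice sacks + blanket bundles + medical dressings for 2020, with 49 kg left unused.
The 60 kg tied up in rice sacks is better spent on tarpaulins — total rises to 2274 (319 kg).

2274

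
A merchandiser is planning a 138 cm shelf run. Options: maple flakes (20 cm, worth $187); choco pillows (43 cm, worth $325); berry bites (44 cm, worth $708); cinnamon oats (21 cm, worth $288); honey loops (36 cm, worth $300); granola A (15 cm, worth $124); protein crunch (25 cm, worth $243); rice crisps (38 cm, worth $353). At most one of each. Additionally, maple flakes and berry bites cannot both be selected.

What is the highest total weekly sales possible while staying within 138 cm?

1592

By weekly sales per cm: berry bites 16.09, cinnamon oats 13.71, protein crunch 9.72, maple flakes 9.35 lead.
Best packing: berry bites + cinnamon oats + protein crunch + rice crisps — 128 cm, 1592 total.
Runner-up choco pillows + berry bites + cinnamon oats + protein crunch tops out at 1564.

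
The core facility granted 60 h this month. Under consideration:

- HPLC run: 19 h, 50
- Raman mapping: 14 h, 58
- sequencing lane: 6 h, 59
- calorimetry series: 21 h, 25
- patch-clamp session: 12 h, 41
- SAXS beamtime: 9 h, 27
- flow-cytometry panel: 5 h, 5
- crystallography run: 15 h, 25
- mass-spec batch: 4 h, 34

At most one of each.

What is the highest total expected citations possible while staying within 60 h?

By expected citations per h: sequencing lane 9.83, mass-spec batch 8.50, Raman mapping 4.14, patch-clamp session 3.42 lead.
A density-first pass picks Raman mapping + sequencing lane + patch-clamp session + SAXS beamtime + crystallography run + mass-spec batch — 244 at 60 h.
The 24 h tied up in SAXS beamtime and crystallography run is better spent on HPLC run + flow-cytometry panel — total rises to 247 (60 h).
Nothing else within 60 h beats 247.

247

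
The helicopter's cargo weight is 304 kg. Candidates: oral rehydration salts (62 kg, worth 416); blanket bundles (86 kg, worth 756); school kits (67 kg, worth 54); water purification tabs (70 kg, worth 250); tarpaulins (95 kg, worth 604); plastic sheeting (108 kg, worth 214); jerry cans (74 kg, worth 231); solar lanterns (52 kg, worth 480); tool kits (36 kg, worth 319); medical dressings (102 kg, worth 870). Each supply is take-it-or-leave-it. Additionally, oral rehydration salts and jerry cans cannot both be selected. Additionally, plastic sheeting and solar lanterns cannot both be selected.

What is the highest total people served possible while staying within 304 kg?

2522

Ranking by ratio (people served/kg): solar lanterns 9.23, tool kits 8.86, blanket bundles 8.79.
Filling by ratio: blanket bundles + solar lanterns + tool kits + medical dressings for 2425, with 28 kg left unused.
Dropping tool kits frees 36 kg; slotting in oral rehydration salts (62 kg) lifts the total to 2522 at 302 kg.
The spare 2 kg is too small for any remaining supply, and no feasible exchange beats 2522.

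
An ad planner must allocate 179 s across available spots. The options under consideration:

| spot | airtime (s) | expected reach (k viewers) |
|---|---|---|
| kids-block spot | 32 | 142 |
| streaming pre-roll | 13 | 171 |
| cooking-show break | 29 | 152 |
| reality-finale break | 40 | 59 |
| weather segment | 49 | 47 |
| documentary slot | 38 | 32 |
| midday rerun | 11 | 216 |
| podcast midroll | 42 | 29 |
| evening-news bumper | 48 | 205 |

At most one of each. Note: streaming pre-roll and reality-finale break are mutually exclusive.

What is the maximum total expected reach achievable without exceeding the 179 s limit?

Taking kids-block spot + streaming pre-roll + cooking-show break + documentary slot + midday rerun + evening-news bumper: 171 s used, 918 in expected reach.
Next best is kids-block spot + streaming pre-roll + cooking-show break + midday rerun + podcast midroll + evening-news bumper at 915 (175 s) — short by 3.

918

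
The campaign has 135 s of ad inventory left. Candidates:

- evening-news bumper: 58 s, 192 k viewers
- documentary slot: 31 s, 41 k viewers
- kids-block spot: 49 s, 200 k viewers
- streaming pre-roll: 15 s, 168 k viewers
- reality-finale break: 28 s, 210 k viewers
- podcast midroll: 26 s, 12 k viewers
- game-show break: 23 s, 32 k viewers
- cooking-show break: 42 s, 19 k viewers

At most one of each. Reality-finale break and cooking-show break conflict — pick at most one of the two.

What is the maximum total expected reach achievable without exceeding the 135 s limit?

Greedy by ratio would take kids-block spot + streaming pre-roll + reality-finale break + game-show break: 115 s used, total 610.
Dropping game-show break frees 23 s; slotting in documentary slot (31 s) lifts the total to 619 at 123 s.
Runner-up evening-news bumper + documentary slot + streaming pre-roll + reality-finale break tops out at 611.

619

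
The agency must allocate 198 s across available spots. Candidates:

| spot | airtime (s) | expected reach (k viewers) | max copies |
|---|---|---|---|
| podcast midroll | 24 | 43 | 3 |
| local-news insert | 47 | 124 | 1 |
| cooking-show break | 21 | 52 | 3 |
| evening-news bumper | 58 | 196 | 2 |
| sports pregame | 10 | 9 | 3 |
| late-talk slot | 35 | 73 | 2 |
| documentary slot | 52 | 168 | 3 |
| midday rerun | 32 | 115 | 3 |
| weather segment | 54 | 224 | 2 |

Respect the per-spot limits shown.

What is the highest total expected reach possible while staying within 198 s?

759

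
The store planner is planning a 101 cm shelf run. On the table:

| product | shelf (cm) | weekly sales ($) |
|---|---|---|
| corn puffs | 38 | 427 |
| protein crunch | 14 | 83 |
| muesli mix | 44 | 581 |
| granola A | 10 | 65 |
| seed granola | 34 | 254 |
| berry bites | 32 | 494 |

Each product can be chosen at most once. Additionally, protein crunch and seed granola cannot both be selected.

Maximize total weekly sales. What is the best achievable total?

Density check — berry bites 15.44, muesli mix 13.20, corn puffs 11.24 are the best per cm.
Protein crunch + muesli mix + granola A + berry bites uses 100 of the 101 cm and totals 1223.
The closest alternative, protein crunch + muesli mix + berry bites, reaches only 1158.

1223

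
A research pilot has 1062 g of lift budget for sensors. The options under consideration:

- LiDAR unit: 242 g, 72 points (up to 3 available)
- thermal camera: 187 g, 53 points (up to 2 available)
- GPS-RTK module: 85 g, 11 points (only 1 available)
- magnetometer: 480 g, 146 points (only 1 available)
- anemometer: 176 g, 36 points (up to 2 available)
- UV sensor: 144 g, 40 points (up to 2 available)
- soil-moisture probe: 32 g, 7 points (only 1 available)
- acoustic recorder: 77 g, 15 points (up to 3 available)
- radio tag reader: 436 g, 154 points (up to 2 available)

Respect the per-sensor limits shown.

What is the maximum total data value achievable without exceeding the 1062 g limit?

Taking thermal camera + 2×radio tag reader: 1059 g used, 361 in data value.
Nothing else within 1062 g beats 361.

361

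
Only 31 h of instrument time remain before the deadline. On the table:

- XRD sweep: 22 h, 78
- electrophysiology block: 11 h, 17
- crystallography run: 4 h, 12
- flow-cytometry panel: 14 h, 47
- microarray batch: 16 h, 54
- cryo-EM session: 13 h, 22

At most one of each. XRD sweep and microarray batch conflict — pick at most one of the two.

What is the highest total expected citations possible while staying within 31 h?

101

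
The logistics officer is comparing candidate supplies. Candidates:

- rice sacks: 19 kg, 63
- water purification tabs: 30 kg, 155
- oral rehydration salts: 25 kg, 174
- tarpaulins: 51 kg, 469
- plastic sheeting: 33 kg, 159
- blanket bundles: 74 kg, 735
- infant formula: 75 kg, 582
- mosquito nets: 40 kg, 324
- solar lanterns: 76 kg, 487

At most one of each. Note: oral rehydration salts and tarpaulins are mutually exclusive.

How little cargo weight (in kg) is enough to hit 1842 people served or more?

219

Minimise kg subject to total people served ≥ 1842.
rice sacks + tarpaulins + blanket bundles + infant formula reaches 1849 using 219 kg.
Any bundle with less than 219 kg falls short of 1842.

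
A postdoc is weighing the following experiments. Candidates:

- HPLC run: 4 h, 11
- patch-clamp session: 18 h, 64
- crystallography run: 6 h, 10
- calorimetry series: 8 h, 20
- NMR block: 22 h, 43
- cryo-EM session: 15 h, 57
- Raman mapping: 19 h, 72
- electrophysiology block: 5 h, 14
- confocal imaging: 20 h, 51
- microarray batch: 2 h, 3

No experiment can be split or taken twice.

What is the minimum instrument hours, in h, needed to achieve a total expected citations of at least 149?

Minimise h subject to total expected citations ≥ 149.
Taking calorimetry series + cryo-EM session + Raman mapping gives 149 (≥ 149) for 42 h.
No combination under 42 h hits 149.

42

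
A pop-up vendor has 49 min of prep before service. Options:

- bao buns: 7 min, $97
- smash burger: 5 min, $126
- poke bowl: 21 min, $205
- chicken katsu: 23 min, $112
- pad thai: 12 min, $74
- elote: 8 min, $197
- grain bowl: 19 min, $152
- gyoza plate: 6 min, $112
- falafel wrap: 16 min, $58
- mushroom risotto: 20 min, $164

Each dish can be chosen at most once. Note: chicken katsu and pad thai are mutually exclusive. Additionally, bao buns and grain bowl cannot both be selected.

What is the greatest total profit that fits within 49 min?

The ratio ordering already packs tightly: bao buns + smash burger + poke bowl + elote + gyoza plate, 47 min, 737.
The closest alternative, bao buns + smash burger + elote + gyoza plate + mushroom risotto, reaches only 696.

737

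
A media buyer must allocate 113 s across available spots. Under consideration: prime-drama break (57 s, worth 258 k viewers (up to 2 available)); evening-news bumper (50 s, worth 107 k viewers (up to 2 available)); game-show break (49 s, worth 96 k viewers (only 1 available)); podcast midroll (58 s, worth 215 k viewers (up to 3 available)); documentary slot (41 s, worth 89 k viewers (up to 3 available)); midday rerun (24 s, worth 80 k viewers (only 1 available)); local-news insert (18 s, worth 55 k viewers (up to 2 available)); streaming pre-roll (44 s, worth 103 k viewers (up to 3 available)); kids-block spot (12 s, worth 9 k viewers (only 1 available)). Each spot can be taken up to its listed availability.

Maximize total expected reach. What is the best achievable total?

Best packing: prime-drama break + midday rerun + local-news insert + kids-block spot — 111 s, 402 total.
Every other selection either busts 113 s or exceeds an availability limit or fails to beat 402.

402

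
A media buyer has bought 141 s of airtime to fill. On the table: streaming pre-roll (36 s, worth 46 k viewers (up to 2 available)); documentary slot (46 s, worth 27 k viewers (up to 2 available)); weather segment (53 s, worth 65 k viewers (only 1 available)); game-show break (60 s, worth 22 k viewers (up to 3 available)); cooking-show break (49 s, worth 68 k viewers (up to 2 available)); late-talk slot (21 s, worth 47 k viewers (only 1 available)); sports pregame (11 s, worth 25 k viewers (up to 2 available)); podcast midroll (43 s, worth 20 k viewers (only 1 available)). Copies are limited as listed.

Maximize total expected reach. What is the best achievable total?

233

The ratio ordering already packs tightly: 2×cooking-show break + late-talk slot + 2×sports pregame, 141 s, 233.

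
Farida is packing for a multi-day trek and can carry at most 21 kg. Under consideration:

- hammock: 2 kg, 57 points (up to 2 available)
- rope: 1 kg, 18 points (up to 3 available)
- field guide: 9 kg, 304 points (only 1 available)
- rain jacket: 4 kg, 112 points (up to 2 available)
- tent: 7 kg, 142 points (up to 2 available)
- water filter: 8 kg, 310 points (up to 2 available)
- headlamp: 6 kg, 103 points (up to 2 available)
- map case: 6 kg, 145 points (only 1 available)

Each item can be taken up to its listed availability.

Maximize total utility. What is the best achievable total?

752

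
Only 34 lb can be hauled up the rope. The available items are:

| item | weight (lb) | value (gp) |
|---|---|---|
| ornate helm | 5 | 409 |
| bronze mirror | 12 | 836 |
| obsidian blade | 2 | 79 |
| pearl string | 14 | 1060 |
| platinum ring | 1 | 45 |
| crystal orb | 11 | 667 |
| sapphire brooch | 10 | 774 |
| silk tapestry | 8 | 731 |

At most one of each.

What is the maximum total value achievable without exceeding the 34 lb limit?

By value per lb: silk tapestry 91.38, ornate helm 81.80, sapphire brooch 77.40 lead.
Greedy by ratio would take ornate helm + crystal orb + sapphire brooch + silk tapestry: 34 lb used, total 2581.
Replace ornate helm and crystal orb with obsidian blade + pearl string: the trade gains 63 net, giving 2644 at 34 lb.

2644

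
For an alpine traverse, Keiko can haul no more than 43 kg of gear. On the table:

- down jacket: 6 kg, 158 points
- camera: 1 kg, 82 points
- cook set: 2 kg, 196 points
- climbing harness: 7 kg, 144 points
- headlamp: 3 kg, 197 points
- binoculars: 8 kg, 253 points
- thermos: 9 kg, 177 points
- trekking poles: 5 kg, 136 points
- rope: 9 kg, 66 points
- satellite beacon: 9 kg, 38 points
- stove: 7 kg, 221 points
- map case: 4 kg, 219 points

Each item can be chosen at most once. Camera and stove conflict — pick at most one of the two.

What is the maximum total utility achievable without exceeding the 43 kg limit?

1524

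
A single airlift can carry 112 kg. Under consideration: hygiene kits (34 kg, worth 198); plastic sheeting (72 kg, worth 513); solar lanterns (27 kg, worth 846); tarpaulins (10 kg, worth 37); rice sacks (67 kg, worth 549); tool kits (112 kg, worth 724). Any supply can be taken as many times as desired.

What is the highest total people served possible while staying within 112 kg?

3384

Taking 4×solar lanterns: 108 kg used, 3384 in people served.
Every other selection either busts 112 kg or fails to beat 3384.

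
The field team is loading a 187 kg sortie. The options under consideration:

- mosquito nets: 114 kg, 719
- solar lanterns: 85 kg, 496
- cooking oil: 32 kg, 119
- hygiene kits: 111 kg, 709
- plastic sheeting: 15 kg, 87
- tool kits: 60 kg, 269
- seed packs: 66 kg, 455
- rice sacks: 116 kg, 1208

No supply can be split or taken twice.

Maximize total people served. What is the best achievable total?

1663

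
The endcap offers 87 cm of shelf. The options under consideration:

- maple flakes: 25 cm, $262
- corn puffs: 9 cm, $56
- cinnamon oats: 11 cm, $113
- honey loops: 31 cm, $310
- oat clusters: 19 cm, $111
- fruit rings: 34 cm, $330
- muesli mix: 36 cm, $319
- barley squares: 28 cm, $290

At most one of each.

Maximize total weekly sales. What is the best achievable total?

882

A density-first pass picks maple flakes + corn puffs + cinnamon oats + barley squares — 721 at 73 cm.
Replace corn puffs and cinnamon oats with fruit rings: the trade gains 161 net, giving 882 at 87 cm.
Next best is maple flakes + honey loops + barley squares at 862 (84 cm) — short by 20.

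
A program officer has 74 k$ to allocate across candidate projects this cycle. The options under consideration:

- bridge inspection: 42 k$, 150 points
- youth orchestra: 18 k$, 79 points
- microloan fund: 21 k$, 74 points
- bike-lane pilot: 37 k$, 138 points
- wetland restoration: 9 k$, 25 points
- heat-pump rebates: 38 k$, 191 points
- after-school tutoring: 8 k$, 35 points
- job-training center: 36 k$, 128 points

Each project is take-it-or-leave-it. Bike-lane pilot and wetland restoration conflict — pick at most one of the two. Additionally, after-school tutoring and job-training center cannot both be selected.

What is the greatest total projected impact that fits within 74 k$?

Ranking by ratio (projected impact/k$): heat-pump rebates 5.03, youth orchestra 4.39, after-school tutoring 4.38, bike-lane pilot 3.73.
Taking youth orchestra + wetland restoration + heat-pump rebates + after-school tutoring: 73 k$ used, 330 in projected impact.
No other feasible combination exceeds 330.

330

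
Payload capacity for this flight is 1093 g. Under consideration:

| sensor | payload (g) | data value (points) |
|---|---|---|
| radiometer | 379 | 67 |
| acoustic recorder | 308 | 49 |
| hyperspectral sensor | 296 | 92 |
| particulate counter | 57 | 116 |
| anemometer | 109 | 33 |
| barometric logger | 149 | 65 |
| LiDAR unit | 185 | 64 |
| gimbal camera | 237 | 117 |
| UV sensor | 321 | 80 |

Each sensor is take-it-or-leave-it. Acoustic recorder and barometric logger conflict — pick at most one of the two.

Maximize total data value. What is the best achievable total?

487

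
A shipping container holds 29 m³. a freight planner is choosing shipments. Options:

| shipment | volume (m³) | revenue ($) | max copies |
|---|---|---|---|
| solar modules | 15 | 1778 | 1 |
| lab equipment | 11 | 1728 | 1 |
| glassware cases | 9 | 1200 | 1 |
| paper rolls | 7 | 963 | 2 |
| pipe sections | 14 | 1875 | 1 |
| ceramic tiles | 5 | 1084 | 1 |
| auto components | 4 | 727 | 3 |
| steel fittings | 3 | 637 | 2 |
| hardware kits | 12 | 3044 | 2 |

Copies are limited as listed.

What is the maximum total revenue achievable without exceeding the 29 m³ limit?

7172

Taking ceramic tiles + 2×hardware kits: 29 m³ used, 7172 in revenue.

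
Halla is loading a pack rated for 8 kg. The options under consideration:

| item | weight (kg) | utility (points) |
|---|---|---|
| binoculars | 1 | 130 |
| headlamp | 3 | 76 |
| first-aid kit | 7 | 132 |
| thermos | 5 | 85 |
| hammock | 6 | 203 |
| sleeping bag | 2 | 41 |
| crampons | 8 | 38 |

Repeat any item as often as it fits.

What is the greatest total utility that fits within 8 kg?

Ranking by ratio (utility/kg): binoculars 130.00, hammock 33.83, headlamp 25.33, sleeping bag 20.50.
Taking 8×binoculars: 8 kg used, 1040 in utility.

1040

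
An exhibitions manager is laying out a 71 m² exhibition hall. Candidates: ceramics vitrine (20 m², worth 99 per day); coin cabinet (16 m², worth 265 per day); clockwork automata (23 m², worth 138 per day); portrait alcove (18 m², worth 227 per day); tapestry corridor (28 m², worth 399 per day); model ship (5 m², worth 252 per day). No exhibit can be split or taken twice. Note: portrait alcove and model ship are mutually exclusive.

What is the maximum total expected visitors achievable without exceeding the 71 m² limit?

By expected visitors per m²: model ship 50.40, coin cabinet 16.56, tapestry corridor 14.25 lead.
Ceramics vitrine + coin cabinet + tapestry corridor + model ship uses 69 of the 71 m² and totals 1015.

1015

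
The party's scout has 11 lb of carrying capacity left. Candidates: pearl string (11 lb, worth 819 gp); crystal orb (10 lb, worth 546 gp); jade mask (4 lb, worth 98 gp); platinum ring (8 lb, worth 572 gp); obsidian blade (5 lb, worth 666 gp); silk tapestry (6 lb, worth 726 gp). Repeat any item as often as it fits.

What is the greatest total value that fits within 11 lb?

Taking the top-ratio items first gives 2×obsidian blade for 1332 (10 lb).
Dropping obsidian blade frees 5 lb; slotting in silk tapestry (6 lb) lifts the total to 1392 at 11 lb.
Every other selection either busts 11 lb or fails to beat 1392.

1392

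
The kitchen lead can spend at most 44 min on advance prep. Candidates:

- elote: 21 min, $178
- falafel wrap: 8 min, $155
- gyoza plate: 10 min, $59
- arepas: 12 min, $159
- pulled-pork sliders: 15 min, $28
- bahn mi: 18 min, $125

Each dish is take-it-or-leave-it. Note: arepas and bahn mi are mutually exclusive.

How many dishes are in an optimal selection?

Best achievable profit is 492.
For example elote + falafel wrap + arepas achieves it, using 41 min.
All optima have 3 dishes.

3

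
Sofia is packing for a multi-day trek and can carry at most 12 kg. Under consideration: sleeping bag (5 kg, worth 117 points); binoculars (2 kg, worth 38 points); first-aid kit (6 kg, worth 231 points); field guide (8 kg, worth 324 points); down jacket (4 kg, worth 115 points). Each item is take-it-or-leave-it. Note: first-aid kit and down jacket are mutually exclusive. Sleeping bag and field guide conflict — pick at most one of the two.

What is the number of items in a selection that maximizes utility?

2

The maximum utility within 12 kg is 439.
For example field guide + down jacket achieves it, using 12 kg.
Every optimal selection uses 2 items.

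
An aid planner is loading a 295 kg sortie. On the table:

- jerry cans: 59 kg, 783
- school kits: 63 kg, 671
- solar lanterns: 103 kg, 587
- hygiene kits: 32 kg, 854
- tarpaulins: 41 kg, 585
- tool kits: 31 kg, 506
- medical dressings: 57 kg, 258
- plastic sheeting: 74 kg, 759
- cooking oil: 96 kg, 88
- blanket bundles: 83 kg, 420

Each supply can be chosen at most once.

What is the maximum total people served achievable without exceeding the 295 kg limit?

Filling by ratio: jerry cans + school kits + hygiene kits + tarpaulins + tool kits + medical dressings for 3657, with 12 kg left unused.
The 63 kg tied up in school kits is better spent on plastic sheeting — total rises to 3745 (294 kg).
That's the maximum — no swap from here does better than 3745.

3745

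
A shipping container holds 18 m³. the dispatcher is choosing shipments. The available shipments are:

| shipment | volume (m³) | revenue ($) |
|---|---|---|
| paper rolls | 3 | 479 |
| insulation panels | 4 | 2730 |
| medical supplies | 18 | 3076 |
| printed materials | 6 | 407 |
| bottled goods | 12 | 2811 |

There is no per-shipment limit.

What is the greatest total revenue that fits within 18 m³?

Ranking by ratio (revenue/m³): insulation panels 682.50, bottled goods 234.25, medical supplies 170.89, paper rolls 159.67.
The ratio ordering already packs tightly: 4×insulation panels, 16 m³, 10920.
The spare 2 m³ is too small for any remaining shipment, and no exchange beats 10920.

10920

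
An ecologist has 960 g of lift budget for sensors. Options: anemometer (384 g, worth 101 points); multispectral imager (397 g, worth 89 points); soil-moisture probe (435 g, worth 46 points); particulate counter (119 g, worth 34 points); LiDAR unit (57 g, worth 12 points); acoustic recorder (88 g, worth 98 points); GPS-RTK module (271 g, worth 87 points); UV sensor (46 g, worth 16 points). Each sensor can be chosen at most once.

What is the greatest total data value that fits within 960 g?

By data value per g: acoustic recorder 1.11, UV sensor 0.35, GPS-RTK module 0.32, particulate counter 0.29 lead.
Best packing: anemometer + particulate counter + acoustic recorder + GPS-RTK module + UV sensor — 908 g, 336 total.
No other feasible combination exceeds 336.

336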